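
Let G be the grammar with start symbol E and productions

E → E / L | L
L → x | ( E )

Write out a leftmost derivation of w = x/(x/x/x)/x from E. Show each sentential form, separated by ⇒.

E⇒E/L⇒E/L/L⇒L/L/L⇒x/L/L⇒x/(E)/L⇒x/(E/L)/L⇒x/(E/L/L)/L⇒x/(L/L/L)/L⇒x/(x/L/L)/L⇒x/(x/x/L)/L⇒x/(x/x/x)/L⇒x/(x/x/x)/x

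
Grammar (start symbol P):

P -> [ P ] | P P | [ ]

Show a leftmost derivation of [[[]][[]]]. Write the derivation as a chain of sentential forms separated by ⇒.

P ⇒ [P] ⇒ [PP] ⇒ [[P]P] ⇒ [[[]]P] ⇒ [[[]][P]] ⇒ [[[]][[]]]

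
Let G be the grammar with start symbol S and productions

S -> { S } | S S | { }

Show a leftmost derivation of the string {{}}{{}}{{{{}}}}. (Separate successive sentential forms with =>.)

S => SS => SSS => {S}SS => {{}}SS => {{}}{S}S => {{}}{{}}S => {{}}{{}}{S} => {{}}{{}}{{S}} => {{}}{{}}{{{S}}} => {{}}{{}}{{{{}}}}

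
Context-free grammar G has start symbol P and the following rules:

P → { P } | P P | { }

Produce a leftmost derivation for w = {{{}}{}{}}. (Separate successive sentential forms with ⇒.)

P ⇒ {P} ⇒ {PP} ⇒ {PPP} ⇒ {{P}PP} ⇒ {{{}}PP} ⇒ {{{}}{}P} ⇒ {{{}}{}{}}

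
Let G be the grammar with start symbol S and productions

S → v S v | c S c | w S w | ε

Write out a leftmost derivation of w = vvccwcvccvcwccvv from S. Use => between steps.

S => vSv   [S → v S v]
vSv => vvSvv   [S → v S v]
vvSvv => vvcScvv   [S → c S c]
vvcScvv => vvccSccvv   [S → c S c]
vvccSccvv => vvccwSwccvv   [S → w S w]
vvccwSwccvv => vvccwcScwccvv   [S → c S c]
vvccwcScwccvv => vvccwcvSvcwccvv   [S → v S v]
vvccwcvSvcwccvv => vvccwcvcScvcwccvv   [S → c S c]
vvccwcvcScvcwccvv => vvccwcvccvcwccvv   [S → ε]

S => vSv => vvSvv => vvcScvv => vvccSccvv => vvccwSwccvv => vvccwcScwccvv => vvccwcvSvcwccvv => vvccwcvcScvcwccvv => vvccwcvccvcwccvv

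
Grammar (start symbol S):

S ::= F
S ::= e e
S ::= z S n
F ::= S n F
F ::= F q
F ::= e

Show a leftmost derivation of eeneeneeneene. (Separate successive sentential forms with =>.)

S=>F=>SnF=>eenF=>eenSnF=>eeneenF=>eeneenSnF=>eeneeneenF=>eeneeneenSnF=>eeneeneeneenF=>eeneeneeneene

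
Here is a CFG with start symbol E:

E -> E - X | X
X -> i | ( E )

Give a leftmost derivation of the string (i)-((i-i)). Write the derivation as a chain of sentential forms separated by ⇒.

E ⇒ E-X ⇒ X-X ⇒ (E)-X ⇒ (X)-X ⇒ (i)-X ⇒ (i)-(E) ⇒ (i)-(X) ⇒ (i)-((E)) ⇒ (i)-((E-X)) ⇒ (i)-((X-X)) ⇒ (i)-((i-X)) ⇒ (i)-((i-i))

E ⇒ E-X   [E -> E - X]
E-X ⇒ X-X   [E -> X]
X-X ⇒ (E)-X   [X -> ( E )]
(E)-X ⇒ (X)-X   [E -> X]
(X)-X ⇒ (i)-X   [X -> i]
(i)-X ⇒ (i)-(E)   [X -> ( E )]
(i)-(E) ⇒ (i)-(X)   [E -> X]
(i)-(X) ⇒ (i)-((E))   [X -> ( E )]
(i)-((E)) ⇒ (i)-((E-X))   [E -> E - X]
(i)-((E-X)) ⇒ (i)-((X-X))   [E -> X]
(i)-((X-X)) ⇒ (i)-((i-X))   [X -> i]
(i)-((i-X)) ⇒ (i)-((i-i))   [X -> i]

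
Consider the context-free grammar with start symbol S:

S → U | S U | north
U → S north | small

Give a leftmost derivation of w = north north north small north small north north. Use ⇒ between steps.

S ⇒ S U ⇒ U U ⇒ S north U ⇒ U north U ⇒ S north north U ⇒ north north north U ⇒ north north north S north ⇒ north north north S U north ⇒ north north north U U north ⇒ north north north small U north ⇒ north north north small S north north ⇒ north north north small S U north north ⇒ north north north small north U north north ⇒ north north north small north small north north

S ⇒ S U   [S → S U]
S U ⇒ U U   [S → U]
U U ⇒ S north U   [U → S north]
S north U ⇒ U north U   [S → U]
U north U ⇒ S north north U   [U → S north]
S north north U ⇒ north north north U   [S → north]
north north north U ⇒ north north north S north   [U → S north]
north north north S north ⇒ north north north S U north   [S → S U]
north north north S U north ⇒ north north north U U north   [S → U]
north north north U U north ⇒ north north north small U north   [U → small]
north north north small U north ⇒ north north north small S north north   [U → S north]
north north north small S north north ⇒ north north north small S U north north   [S → S U]
north north north small S U north north ⇒ north north north small north U north north   [S → north]
north north north small north U north north ⇒ north north north small north small north north   [U → small]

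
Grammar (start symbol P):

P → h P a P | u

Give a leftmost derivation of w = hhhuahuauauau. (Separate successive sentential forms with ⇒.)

P ⇒ hPaP ⇒ hhPaPaP ⇒ hhhPaPaPaP ⇒ hhhuaPaPaP ⇒ hhhuahPaPaPaP ⇒ hhhuahuaPaPaP ⇒ hhhuahuauaPaP ⇒ hhhuahuauauaP ⇒ hhhuahuauauau

P ⇒ hPaP   [P → h P a P]
hPaP ⇒ hhPaPaP   [P → h P a P]
hhPaPaP ⇒ hhhPaPaPaP   [P → h P a P]
hhhPaPaPaP ⇒ hhhuaPaPaP   [P → u]
hhhuaPaPaP ⇒ hhhuahPaPaPaP   [P → h P a P]
hhhuahPaPaPaP ⇒ hhhuahuaPaPaP   [P → u]
hhhuahuaPaPaP ⇒ hhhuahuauaPaP   [P → u]
hhhuahuauaPaP ⇒ hhhuahuauauaP   [P → u]
hhhuahuauauaP ⇒ hhhuahuauauau   [P → u]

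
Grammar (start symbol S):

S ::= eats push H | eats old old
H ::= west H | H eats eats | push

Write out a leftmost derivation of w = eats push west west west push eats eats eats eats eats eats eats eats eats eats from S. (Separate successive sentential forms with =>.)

S => eats push H => eats push west H => eats push west west H => eats push west west H eats eats => eats push west west H eats eats eats eats => eats push west west H eats eats eats eats eats eats => eats push west west H eats eats eats eats eats eats eats eats => eats push west west H eats eats eats eats eats eats eats eats eats eats => eats push west west west H eats eats eats eats eats eats eats eats eats eats => eats push west west west push eats eats eats eats eats eats eats eats eats eats

S => eats push H   [S ::= eats push H]
eats push H => eats push west H   [H ::= west H]
eats push west H => eats push west west H   [H ::= west H]
eats push west west H => eats push west west H eats eats   [H ::= H eats eats]
eats push west west H eats eats => eats push west west H eats eats eats eats   [H ::= H eats eats]
eats push west west H eats eats eats eats => eats push west west H eats eats eats eats eats eats   [H ::= H eats eats]
eats push west west H eats eats eats eats eats eats => eats push west west H eats eats eats eats eats eats eats eats   [H ::= H eats eats]
eats push west west H eats eats eats eats eats eats eats eats => eats push west west H eats eats eats eats eats eats eats eats eats eats   [H ::= H eats eats]
eats push west west H eats eats eats eats eats eats eats eats eats eats => eats push west west west H eats eats eats eats eats eats eats eats eats eats   [H ::= west H]
eats push west west west H eats eats eats eats eats eats eats eats eats eats => eats push west west west push eats eats eats eats eats eats eats eats eats eats   [H ::= push]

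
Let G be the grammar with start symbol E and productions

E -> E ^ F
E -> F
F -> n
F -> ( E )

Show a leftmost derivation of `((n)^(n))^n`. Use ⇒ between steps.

E ⇒ E^F ⇒ F^F ⇒ (E)^F ⇒ (E^F)^F ⇒ (F^F)^F ⇒ ((E)^F)^F ⇒ ((F)^F)^F ⇒ ((n)^F)^F ⇒ ((n)^(E))^F ⇒ ((n)^(F))^F ⇒ ((n)^(n))^F ⇒ ((n)^(n))^n

E ⇒ E^F   [E -> E ^ F]
E^F ⇒ F^F   [E -> F]
F^F ⇒ (E)^F   [F -> ( E )]
(E)^F ⇒ (E^F)^F   [E -> E ^ F]
(E^F)^F ⇒ (F^F)^F   [E -> F]
(F^F)^F ⇒ ((E)^F)^F   [F -> ( E )]
((E)^F)^F ⇒ ((F)^F)^F   [E -> F]
((F)^F)^F ⇒ ((n)^F)^F   [F -> n]
((n)^F)^F ⇒ ((n)^(E))^F   [F -> ( E )]
((n)^(E))^F ⇒ ((n)^(F))^F   [E -> F]
((n)^(F))^F ⇒ ((n)^(n))^F   [F -> n]
((n)^(n))^F ⇒ ((n)^(n))^n   [F -> n]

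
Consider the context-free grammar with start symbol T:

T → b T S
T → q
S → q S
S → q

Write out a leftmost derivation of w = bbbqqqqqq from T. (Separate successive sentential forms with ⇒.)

T ⇒ bTS   [T → b T S]
bTS ⇒ bbTSS   [T → b T S]
bbTSS ⇒ bbbTSSS   [T → b T S]
bbbTSSS ⇒ bbbqSSS   [T → q]
bbbqSSS ⇒ bbbqqSS   [S → q]
bbbqqSS ⇒ bbbqqqSS   [S → q S]
bbbqqqSS ⇒ bbbqqqqS   [S → q]
bbbqqqqS ⇒ bbbqqqqqS   [S → q S]
bbbqqqqqS ⇒ bbbqqqqqq   [S → q]

T ⇒ bTS ⇒ bbTSS ⇒ bbbTSSS ⇒ bbbqSSS ⇒ bbbqqSS ⇒ bbbqqqSS ⇒ bbbqqqqS ⇒ bbbqqqqqS ⇒ bbbqqqqqq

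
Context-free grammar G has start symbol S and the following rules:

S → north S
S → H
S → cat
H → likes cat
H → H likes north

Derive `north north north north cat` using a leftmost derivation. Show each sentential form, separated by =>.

S => north S   [S → north S]
north S => north north S   [S → north S]
north north S => north north north S   [S → north S]
north north north S => north north north north S   [S → north S]
north north north north S => north north north north cat   [S → cat]

S => north S => north north S => north north north S => north north north north S => north north north north cat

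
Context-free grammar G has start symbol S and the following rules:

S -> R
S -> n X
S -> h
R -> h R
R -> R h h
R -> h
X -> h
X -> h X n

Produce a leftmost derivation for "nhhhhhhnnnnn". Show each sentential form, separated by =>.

S => nX   [S -> n X]
nX => nhXn   [X -> h X n]
nhXn => nhhXnn   [X -> h X n]
nhhXnn => nhhhXnnn   [X -> h X n]
nhhhXnnn => nhhhhXnnnn   [X -> h X n]
nhhhhXnnnn => nhhhhhXnnnnn   [X -> h X n]
nhhhhhXnnnnn => nhhhhhhnnnnn   [X -> h]

S => nX => nhXn => nhhXnn => nhhhXnnn => nhhhhXnnnn => nhhhhhXnnnnn => nhhhhhhnnnnn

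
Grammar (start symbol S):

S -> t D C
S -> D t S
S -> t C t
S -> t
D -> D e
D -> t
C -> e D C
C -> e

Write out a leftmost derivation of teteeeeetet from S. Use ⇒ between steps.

S ⇒ tCt ⇒ teDCt ⇒ teDeCt ⇒ teDeeCt ⇒ teDeeeCt ⇒ teDeeeeCt ⇒ teteeeeCt ⇒ teteeeeeDCt ⇒ teteeeeetCt ⇒ teteeeeetet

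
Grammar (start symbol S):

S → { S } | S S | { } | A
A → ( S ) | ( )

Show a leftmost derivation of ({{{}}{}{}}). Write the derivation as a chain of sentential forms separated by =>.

S => A   [S → A]
A => (S)   [A → ( S )]
(S) => ({S})   [S → { S }]
({S}) => ({SS})   [S → S S]
({SS}) => ({SSS})   [S → S S]
({SSS}) => ({{S}SS})   [S → { S }]
({{S}SS}) => ({{{}}SS})   [S → { }]
({{{}}SS}) => ({{{}}{}S})   [S → { }]
({{{}}{}S}) => ({{{}}{}{}})   [S → { }]

S => A => (S) => ({S}) => ({SS}) => ({SSS}) => ({{S}SS}) => ({{{}}SS}) => ({{{}}{}S}) => ({{{}}{}{}})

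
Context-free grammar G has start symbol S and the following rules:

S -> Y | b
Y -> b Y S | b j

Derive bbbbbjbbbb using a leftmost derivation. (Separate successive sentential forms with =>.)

S=>Y=>bYS=>bbYSS=>bbbYSSS=>bbbbYSSSS=>bbbbbjSSSS=>bbbbbjbSSS=>bbbbbjbbSS=>bbbbbjbbbS=>bbbbbjbbbb

S => Y   [S -> Y]
Y => bYS   [Y -> b Y S]
bYS => bbYSS   [Y -> b Y S]
bbYSS => bbbYSSS   [Y -> b Y S]
bbbYSSS => bbbbYSSSS   [Y -> b Y S]
bbbbYSSSS => bbbbbjSSSS   [Y -> b j]
bbbbbjSSSS => bbbbbjbSSS   [S -> b]
bbbbbjbSSS => bbbbbjbbSS   [S -> b]
bbbbbjbbSS => bbbbbjbbbS   [S -> b]
bbbbbjbbbS => bbbbbjbbbb   [S -> b]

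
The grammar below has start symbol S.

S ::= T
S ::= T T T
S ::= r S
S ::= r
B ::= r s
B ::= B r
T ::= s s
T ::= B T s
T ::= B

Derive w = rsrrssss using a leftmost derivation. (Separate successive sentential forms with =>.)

S => TTT   [S ::= T T T]
TTT => BTT   [T ::= B]
BTT => BrTT   [B ::= B r]
BrTT => BrrTT   [B ::= B r]
BrrTT => rsrrTT   [B ::= r s]
rsrrTT => rsrrssT   [T ::= s s]
rsrrssT => rsrrssss   [T ::= s s]

S=>TTT=>BTT=>BrTT=>BrrTT=>rsrrTT=>rsrrssT=>rsrrssss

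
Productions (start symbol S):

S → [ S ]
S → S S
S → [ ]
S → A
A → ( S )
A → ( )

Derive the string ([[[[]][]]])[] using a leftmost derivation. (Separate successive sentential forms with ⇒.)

S ⇒ SS ⇒ AS ⇒ (S)S ⇒ ([S])S ⇒ ([[S]])S ⇒ ([[SS]])S ⇒ ([[[S]S]])S ⇒ ([[[[]]S]])S ⇒ ([[[[]][]]])S ⇒ ([[[[]][]]])[]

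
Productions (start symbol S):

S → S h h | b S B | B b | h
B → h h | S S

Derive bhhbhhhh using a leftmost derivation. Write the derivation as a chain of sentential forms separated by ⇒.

S ⇒ bSB   [S → b S B]
bSB ⇒ bShhB   [S → S h h]
bShhB ⇒ bBbhhB   [S → B b]
bBbhhB ⇒ bhhbhhB   [B → h h]
bhhbhhB ⇒ bhhbhhhh   [B → h h]

S ⇒ bSB ⇒ bShhB ⇒ bBbhhB ⇒ bhhbhhB ⇒ bhhbhhhh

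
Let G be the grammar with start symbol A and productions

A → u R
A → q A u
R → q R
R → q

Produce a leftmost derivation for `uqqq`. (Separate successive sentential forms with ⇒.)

A ⇒ uR   [A → u R]
uR ⇒ uqR   [R → q R]
uqR ⇒ uqqR   [R → q R]
uqqR ⇒ uqqq   [R → q]

A⇒uR⇒uqR⇒uqqR⇒uqqq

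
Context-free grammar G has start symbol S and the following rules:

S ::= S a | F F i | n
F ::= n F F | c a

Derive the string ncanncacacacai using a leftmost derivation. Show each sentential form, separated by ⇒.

S ⇒ FFi   [S ::= F F i]
FFi ⇒ nFFFi   [F ::= n F F]
nFFFi ⇒ ncaFFi   [F ::= c a]
ncaFFi ⇒ ncanFFFi   [F ::= n F F]
ncanFFFi ⇒ ncannFFFFi   [F ::= n F F]
ncannFFFFi ⇒ ncanncaFFFi   [F ::= c a]
ncanncaFFFi ⇒ ncanncacaFFi   [F ::= c a]
ncanncacaFFi ⇒ ncanncacacaFi   [F ::= c a]
ncanncacacaFi ⇒ ncanncacacacai   [F ::= c a]

S ⇒ FFi ⇒ nFFFi ⇒ ncaFFi ⇒ ncanFFFi ⇒ ncannFFFFi ⇒ ncanncaFFFi ⇒ ncanncacaFFi ⇒ ncanncacacaFi ⇒ ncanncacacacai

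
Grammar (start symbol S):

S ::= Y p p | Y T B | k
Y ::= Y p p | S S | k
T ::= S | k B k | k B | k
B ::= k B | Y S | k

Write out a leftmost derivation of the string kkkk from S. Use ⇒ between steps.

S⇒YTB⇒SSTB⇒kSTB⇒kkTB⇒kkkB⇒kkkk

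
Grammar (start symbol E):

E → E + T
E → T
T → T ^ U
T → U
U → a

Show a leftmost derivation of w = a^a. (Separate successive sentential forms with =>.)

E=>T=>T^U=>U^U=>a^U=>a^a

E => T   [E → T]
T => T^U   [T → T ^ U]
T^U => U^U   [T → U]
U^U => a^U   [U → a]
a^U => a^a   [U → a]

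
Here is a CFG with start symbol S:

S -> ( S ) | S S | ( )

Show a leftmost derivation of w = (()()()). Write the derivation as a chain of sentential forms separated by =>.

S=>(S)=>(SS)=>(SSS)=>(()SS)=>(()()S)=>(()()())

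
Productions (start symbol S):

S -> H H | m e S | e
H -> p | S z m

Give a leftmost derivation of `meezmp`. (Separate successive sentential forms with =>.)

S => HH   [S -> H H]
HH => SzmH   [H -> S z m]
SzmH => meSzmH   [S -> m e S]
meSzmH => meezmH   [S -> e]
meezmH => meezmp   [H -> p]

S=>HH=>SzmH=>meSzmH=>meezmH=>meezmp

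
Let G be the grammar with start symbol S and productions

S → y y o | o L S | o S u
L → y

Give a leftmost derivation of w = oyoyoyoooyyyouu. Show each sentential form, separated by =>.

S => oLS => oyS => oyoLS => oyoyS => oyoyoLS => oyoyoyS => oyoyoyoSu => oyoyoyooSuu => oyoyoyoooLSuu => oyoyoyoooySuu => oyoyoyoooyyyouu

S => oLS   [S → o L S]
oLS => oyS   [L → y]
oyS => oyoLS   [S → o L S]
oyoLS => oyoyS   [L → y]
oyoyS => oyoyoLS   [S → o L S]
oyoyoLS => oyoyoyS   [L → y]
oyoyoyS => oyoyoyoSu   [S → o S u]
oyoyoyoSu => oyoyoyooSuu   [S → o S u]
oyoyoyooSuu => oyoyoyoooLSuu   [S → o L S]
oyoyoyoooLSuu => oyoyoyoooySuu   [L → y]
oyoyoyoooySuu => oyoyoyoooyyyouu   [S → y y o]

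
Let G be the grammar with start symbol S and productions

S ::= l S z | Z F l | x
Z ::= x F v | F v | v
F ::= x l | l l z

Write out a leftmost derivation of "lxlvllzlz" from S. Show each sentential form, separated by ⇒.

S⇒lSz⇒lZFlz⇒lFvFlz⇒lxlvFlz⇒lxlvllzlz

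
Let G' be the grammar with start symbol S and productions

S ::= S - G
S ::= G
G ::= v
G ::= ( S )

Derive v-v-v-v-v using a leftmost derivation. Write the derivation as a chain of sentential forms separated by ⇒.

S ⇒ S-G ⇒ S-G-G ⇒ S-G-G-G ⇒ S-G-G-G-G ⇒ G-G-G-G-G ⇒ v-G-G-G-G ⇒ v-v-G-G-G ⇒ v-v-v-G-G ⇒ v-v-v-v-G ⇒ v-v-v-v-v

S ⇒ S-G   [S ::= S - G]
S-G ⇒ S-G-G   [S ::= S - G]
S-G-G ⇒ S-G-G-G   [S ::= S - G]
S-G-G-G ⇒ S-G-G-G-G   [S ::= S - G]
S-G-G-G-G ⇒ G-G-G-G-G   [S ::= G]
G-G-G-G-G ⇒ v-G-G-G-G   [G ::= v]
v-G-G-G-G ⇒ v-v-G-G-G   [G ::= v]
v-v-G-G-G ⇒ v-v-v-G-G   [G ::= v]
v-v-v-G-G ⇒ v-v-v-v-G   [G ::= v]
v-v-v-v-G ⇒ v-v-v-v-v   [G ::= v]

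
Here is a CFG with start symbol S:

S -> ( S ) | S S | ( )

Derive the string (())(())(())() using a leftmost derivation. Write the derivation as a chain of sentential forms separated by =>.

S=>SS=>SSS=>(S)SS=>(())SS=>(())SSS=>(())(S)SS=>(())(())SS=>(())(())(S)S=>(())(())(())S=>(())(())(())()

S => SS   [S -> S S]
SS => SSS   [S -> S S]
SSS => (S)SS   [S -> ( S )]
(S)SS => (())SS   [S -> ( )]
(())SS => (())SSS   [S -> S S]
(())SSS => (())(S)SS   [S -> ( S )]
(())(S)SS => (())(())SS   [S -> ( )]
(())(())SS => (())(())(S)S   [S -> ( S )]
(())(())(S)S => (())(())(())S   [S -> ( )]
(())(())(())S => (())(())(())()   [S -> ( )]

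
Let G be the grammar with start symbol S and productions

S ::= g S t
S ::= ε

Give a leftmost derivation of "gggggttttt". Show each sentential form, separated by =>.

S => gSt   [S ::= g S t]
gSt => ggStt   [S ::= g S t]
ggStt => gggSttt   [S ::= g S t]
gggSttt => ggggStttt   [S ::= g S t]
ggggStttt => gggggSttttt   [S ::= g S t]
gggggSttttt => gggggttttt   [S ::= ε]

S => gSt => ggStt => gggSttt => ggggStttt => gggggSttttt => gggggttttt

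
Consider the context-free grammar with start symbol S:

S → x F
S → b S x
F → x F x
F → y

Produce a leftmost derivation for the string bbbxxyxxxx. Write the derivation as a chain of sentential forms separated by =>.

S => bSx => bbSxx => bbbSxxx => bbbxFxxx => bbbxxFxxxx => bbbxxyxxxx

S => bSx   [S → b S x]
bSx => bbSxx   [S → b S x]
bbSxx => bbbSxxx   [S → b S x]
bbbSxxx => bbbxFxxx   [S → x F]
bbbxFxxx => bbbxxFxxxx   [F → x F x]
bbbxxFxxxx => bbbxxyxxxx   [F → y]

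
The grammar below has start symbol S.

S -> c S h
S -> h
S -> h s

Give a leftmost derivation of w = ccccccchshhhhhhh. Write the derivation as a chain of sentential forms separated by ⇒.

S ⇒ cSh   [S -> c S h]
cSh ⇒ ccShh   [S -> c S h]
ccShh ⇒ cccShhh   [S -> c S h]
cccShhh ⇒ ccccShhhh   [S -> c S h]
ccccShhhh ⇒ cccccShhhhh   [S -> c S h]
cccccShhhhh ⇒ ccccccShhhhhh   [S -> c S h]
ccccccShhhhhh ⇒ cccccccShhhhhhh   [S -> c S h]
cccccccShhhhhhh ⇒ ccccccchshhhhhhh   [S -> h s]

S ⇒ cSh ⇒ ccShh ⇒ cccShhh ⇒ ccccShhhh ⇒ cccccShhhhh ⇒ ccccccShhhhhh ⇒ cccccccShhhhhhh ⇒ ccccccchshhhhhhh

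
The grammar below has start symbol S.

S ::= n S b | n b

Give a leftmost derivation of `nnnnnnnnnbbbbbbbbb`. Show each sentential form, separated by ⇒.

S⇒nSb⇒nnSbb⇒nnnSbbb⇒nnnnSbbbb⇒nnnnnSbbbbb⇒nnnnnnSbbbbbb⇒nnnnnnnSbbbbbbb⇒nnnnnnnnSbbbbbbbb⇒nnnnnnnnnbbbbbbbbb

S ⇒ nSb   [S ::= n S b]
nSb ⇒ nnSbb   [S ::= n S b]
nnSbb ⇒ nnnSbbb   [S ::= n S b]
nnnSbbb ⇒ nnnnSbbbb   [S ::= n S b]
nnnnSbbbb ⇒ nnnnnSbbbbb   [S ::= n S b]
nnnnnSbbbbb ⇒ nnnnnnSbbbbbb   [S ::= n S b]
nnnnnnSbbbbbb ⇒ nnnnnnnSbbbbbbb   [S ::= n S b]
nnnnnnnSbbbbbbb ⇒ nnnnnnnnSbbbbbbbb   [S ::= n S b]
nnnnnnnnSbbbbbbbb ⇒ nnnnnnnnnbbbbbbbbb   [S ::= n b]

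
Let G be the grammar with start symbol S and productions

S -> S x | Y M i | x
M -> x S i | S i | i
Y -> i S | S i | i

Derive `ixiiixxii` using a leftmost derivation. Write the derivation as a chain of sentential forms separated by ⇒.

S ⇒ YMi ⇒ SiMi ⇒ YMiiMi ⇒ iSMiiMi ⇒ ixMiiMi ⇒ ixiiiMi ⇒ ixiiiSii ⇒ ixiiiSxii ⇒ ixiiixxii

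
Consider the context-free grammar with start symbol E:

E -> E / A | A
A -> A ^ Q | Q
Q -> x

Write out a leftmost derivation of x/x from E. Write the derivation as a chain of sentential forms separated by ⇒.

E⇒E/A⇒A/A⇒Q/A⇒x/A⇒x/Q⇒x/x

E ⇒ E/A   [E -> E / A]
E/A ⇒ A/A   [E -> A]
A/A ⇒ Q/A   [A -> Q]
Q/A ⇒ x/A   [Q -> x]
x/A ⇒ x/Q   [A -> Q]
x/Q ⇒ x/x   [Q -> x]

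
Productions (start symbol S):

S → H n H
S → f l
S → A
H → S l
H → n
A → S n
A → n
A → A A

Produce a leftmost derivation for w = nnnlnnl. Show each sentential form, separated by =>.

S => HnH => nnH => nnSl => nnHnHl => nnSlnHl => nnAlnHl => nnnlnHl => nnnlnnl

S => HnH   [S → H n H]
HnH => nnH   [H → n]
nnH => nnSl   [H → S l]
nnSl => nnHnHl   [S → H n H]
nnHnHl => nnSlnHl   [H → S l]
nnSlnHl => nnAlnHl   [S → A]
nnAlnHl => nnnlnHl   [A → n]
nnnlnHl => nnnlnnl   [H → n]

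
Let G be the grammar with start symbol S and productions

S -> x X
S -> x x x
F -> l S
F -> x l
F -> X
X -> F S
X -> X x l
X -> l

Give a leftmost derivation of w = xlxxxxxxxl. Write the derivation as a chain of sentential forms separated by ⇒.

S ⇒ xX ⇒ xXxl ⇒ xFSxl ⇒ xlSSxl ⇒ xlxxxSxl ⇒ xlxxxxxxxl

S ⇒ xX   [S -> x X]
xX ⇒ xXxl   [X -> X x l]
xXxl ⇒ xFSxl   [X -> F S]
xFSxl ⇒ xlSSxl   [F -> l S]
xlSSxl ⇒ xlxxxSxl   [S -> x x x]
xlxxxSxl ⇒ xlxxxxxxxl   [S -> x x x]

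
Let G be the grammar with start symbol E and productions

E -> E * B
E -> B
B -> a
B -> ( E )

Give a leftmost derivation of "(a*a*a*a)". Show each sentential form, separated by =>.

E => B => (E) => (E*B) => (E*B*B) => (E*B*B*B) => (B*B*B*B) => (a*B*B*B) => (a*a*B*B) => (a*a*a*B) => (a*a*a*a)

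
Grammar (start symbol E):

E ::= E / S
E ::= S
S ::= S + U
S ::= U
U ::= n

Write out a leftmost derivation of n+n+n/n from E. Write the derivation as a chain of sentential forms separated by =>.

E => E/S   [E ::= E / S]
E/S => S/S   [E ::= S]
S/S => S+U/S   [S ::= S + U]
S+U/S => S+U+U/S   [S ::= S + U]
S+U+U/S => U+U+U/S   [S ::= U]
U+U+U/S => n+U+U/S   [U ::= n]
n+U+U/S => n+n+U/S   [U ::= n]
n+n+U/S => n+n+n/S   [U ::= n]
n+n+n/S => n+n+n/U   [S ::= U]
n+n+n/U => n+n+n/n   [U ::= n]

E => E/S => S/S => S+U/S => S+U+U/S => U+U+U/S => n+U+U/S => n+n+U/S => n+n+n/S => n+n+n/U => n+n+n/n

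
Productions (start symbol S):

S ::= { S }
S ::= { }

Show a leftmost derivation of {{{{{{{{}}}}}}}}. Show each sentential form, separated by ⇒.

S⇒{S}⇒{{S}}⇒{{{S}}}⇒{{{{S}}}}⇒{{{{{S}}}}}⇒{{{{{{S}}}}}}⇒{{{{{{{S}}}}}}}⇒{{{{{{{{}}}}}}}}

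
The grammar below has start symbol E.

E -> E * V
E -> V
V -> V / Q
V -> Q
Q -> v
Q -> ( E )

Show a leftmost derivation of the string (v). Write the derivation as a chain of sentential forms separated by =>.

E => V => Q => (E) => (V) => (Q) => (v)

E => V   [E -> V]
V => Q   [V -> Q]
Q => (E)   [Q -> ( E )]
(E) => (V)   [E -> V]
(V) => (Q)   [V -> Q]
(Q) => (v)   [Q -> v]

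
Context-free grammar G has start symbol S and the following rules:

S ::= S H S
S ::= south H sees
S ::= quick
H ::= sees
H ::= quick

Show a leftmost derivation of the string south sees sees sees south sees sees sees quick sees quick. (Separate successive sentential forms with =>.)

S => S H S   [S ::= S H S]
S H S => south H sees H S   [S ::= south H sees]
south H sees H S => south sees sees H S   [H ::= sees]
south sees sees H S => south sees sees sees S   [H ::= sees]
south sees sees sees S => south sees sees sees S H S   [S ::= S H S]
south sees sees sees S H S => south sees sees sees south H sees H S   [S ::= south H sees]
south sees sees sees south H sees H S => south sees sees sees south sees sees H S   [H ::= sees]
south sees sees sees south sees sees H S => south sees sees sees south sees sees sees S   [H ::= sees]
south sees sees sees south sees sees sees S => south sees sees sees south sees sees sees S H S   [S ::= S H S]
south sees sees sees south sees sees sees S H S => south sees sees sees south sees sees sees quick H S   [S ::= quick]
south sees sees sees south sees sees sees quick H S => south sees sees sees south sees sees sees quick sees S   [H ::= sees]
south sees sees sees south sees sees sees quick sees S => south sees sees sees south sees sees sees quick sees quick   [S ::= quick]

S => S H S => south H sees H S => south sees sees H S => south sees sees sees S => south sees sees sees S H S => south sees sees sees south H sees H S => south sees sees sees south sees sees H S => south sees sees sees south sees sees sees S => south sees sees sees south sees sees sees S H S => south sees sees sees south sees sees sees quick H S => south sees sees sees south sees sees sees quick sees S => south sees sees sees south sees sees sees quick sees quick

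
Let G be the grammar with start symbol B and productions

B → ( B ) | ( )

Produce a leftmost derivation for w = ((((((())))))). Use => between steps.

B => (B)   [B → ( B )]
(B) => ((B))   [B → ( B )]
((B)) => (((B)))   [B → ( B )]
(((B))) => ((((B))))   [B → ( B )]
((((B)))) => (((((B)))))   [B → ( B )]
(((((B))))) => ((((((B))))))   [B → ( B )]
((((((B)))))) => ((((((()))))))   [B → ( )]

B => (B) => ((B)) => (((B))) => ((((B)))) => (((((B))))) => ((((((B)))))) => ((((((()))))))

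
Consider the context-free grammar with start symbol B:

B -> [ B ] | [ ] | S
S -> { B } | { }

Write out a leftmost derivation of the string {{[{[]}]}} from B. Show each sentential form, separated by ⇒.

B ⇒ S   [B -> S]
S ⇒ {B}   [S -> { B }]
{B} ⇒ {S}   [B -> S]
{S} ⇒ {{B}}   [S -> { B }]
{{B}} ⇒ {{[B]}}   [B -> [ B ]]
{{[B]}} ⇒ {{[S]}}   [B -> S]
{{[S]}} ⇒ {{[{B}]}}   [S -> { B }]
{{[{B}]}} ⇒ {{[{[]}]}}   [B -> [ ]]

B ⇒ S ⇒ {B} ⇒ {S} ⇒ {{B}} ⇒ {{[B]}} ⇒ {{[S]}} ⇒ {{[{B}]}} ⇒ {{[{[]}]}}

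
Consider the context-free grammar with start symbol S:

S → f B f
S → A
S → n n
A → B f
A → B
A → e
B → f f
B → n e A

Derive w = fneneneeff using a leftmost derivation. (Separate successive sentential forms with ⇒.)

S ⇒ fBf ⇒ fneAf ⇒ fneBff ⇒ fneneAff ⇒ fneneBff ⇒ fneneneAff ⇒ fneneneeff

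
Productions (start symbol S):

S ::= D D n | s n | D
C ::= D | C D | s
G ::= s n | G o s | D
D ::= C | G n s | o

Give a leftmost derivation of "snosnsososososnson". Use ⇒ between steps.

S ⇒ DDn   [S ::= D D n]
DDn ⇒ GnsDn   [D ::= G n s]
GnsDn ⇒ GosnsDn   [G ::= G o s]
GosnsDn ⇒ GososnsDn   [G ::= G o s]
GososnsDn ⇒ GosososnsDn   [G ::= G o s]
GosososnsDn ⇒ GososososnsDn   [G ::= G o s]
GososososnsDn ⇒ DososososnsDn   [G ::= D]
DososososnsDn ⇒ GnsososososnsDn   [D ::= G n s]
GnsososososnsDn ⇒ GosnsososososnsDn   [G ::= G o s]
GosnsososososnsDn ⇒ snosnsososososnsDn   [G ::= s n]
snosnsososososnsDn ⇒ snosnsososososnson   [D ::= o]

S ⇒ DDn ⇒ GnsDn ⇒ GosnsDn ⇒ GososnsDn ⇒ GosososnsDn ⇒ GososososnsDn ⇒ DososososnsDn ⇒ GnsososososnsDn ⇒ GosnsososososnsDn ⇒ snosnsososososnsDn ⇒ snosnsososososnson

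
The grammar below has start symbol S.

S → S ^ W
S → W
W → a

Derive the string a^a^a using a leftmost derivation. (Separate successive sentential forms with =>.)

S => S^W   [S → S ^ W]
S^W => S^W^W   [S → S ^ W]
S^W^W => W^W^W   [S → W]
W^W^W => a^W^W   [W → a]
a^W^W => a^a^W   [W → a]
a^a^W => a^a^a   [W → a]

S=>S^W=>S^W^W=>W^W^W=>a^W^W=>a^a^W=>a^a^a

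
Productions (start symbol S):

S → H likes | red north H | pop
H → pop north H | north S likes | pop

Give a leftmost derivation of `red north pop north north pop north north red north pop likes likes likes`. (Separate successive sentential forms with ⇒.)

S ⇒ red north H   [S → red north H]
red north H ⇒ red north pop north H   [H → pop north H]
red north pop north H ⇒ red north pop north north S likes   [H → north S likes]
red north pop north north S likes ⇒ red north pop north north H likes likes   [S → H likes]
red north pop north north H likes likes ⇒ red north pop north north pop north H likes likes   [H → pop north H]
red north pop north north pop north H likes likes ⇒ red north pop north north pop north north S likes likes likes   [H → north S likes]
red north pop north north pop north north S likes likes likes ⇒ red north pop north north pop north north red north H likes likes likes   [S → red north H]
red north pop north north pop north north red north H likes likes likes ⇒ red north pop north north pop north north red north pop likes likes likes   [H → pop]

S ⇒ red north H ⇒ red north pop north H ⇒ red north pop north north S likes ⇒ red north pop north north H likes likes ⇒ red north pop north north pop north H likes likes ⇒ red north pop north north pop north north S likes likes likes ⇒ red north pop north north pop north north red north H likes likes likes ⇒ red north pop north north pop north north red north pop likes likes likes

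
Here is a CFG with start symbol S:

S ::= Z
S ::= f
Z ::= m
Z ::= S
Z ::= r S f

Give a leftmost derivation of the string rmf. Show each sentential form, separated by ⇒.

S ⇒ Z   [S ::= Z]
Z ⇒ rSf   [Z ::= r S f]
rSf ⇒ rZf   [S ::= Z]
rZf ⇒ rmf   [Z ::= m]

S⇒Z⇒rSf⇒rZf⇒rmf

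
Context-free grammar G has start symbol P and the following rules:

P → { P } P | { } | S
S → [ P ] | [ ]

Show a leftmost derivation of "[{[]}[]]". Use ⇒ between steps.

P ⇒ S ⇒ [P] ⇒ [{P}P] ⇒ [{S}P] ⇒ [{[]}P] ⇒ [{[]}S] ⇒ [{[]}[]]

P ⇒ S   [P → S]
S ⇒ [P]   [S → [ P ]]
[P] ⇒ [{P}P]   [P → { P } P]
[{P}P] ⇒ [{S}P]   [P → S]
[{S}P] ⇒ [{[]}P]   [S → [ ]]
[{[]}P] ⇒ [{[]}S]   [P → S]
[{[]}S] ⇒ [{[]}[]]   [S → [ ]]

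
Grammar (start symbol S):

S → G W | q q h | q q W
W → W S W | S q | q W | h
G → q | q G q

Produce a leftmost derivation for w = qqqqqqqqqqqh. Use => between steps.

S => GW => qGqW => qqGqqW => qqqGqqqW => qqqqGqqqqW => qqqqqGqqqqqW => qqqqqqqqqqqW => qqqqqqqqqqqh

S => GW   [S → G W]
GW => qGqW   [G → q G q]
qGqW => qqGqqW   [G → q G q]
qqGqqW => qqqGqqqW   [G → q G q]
qqqGqqqW => qqqqGqqqqW   [G → q G q]
qqqqGqqqqW => qqqqqGqqqqqW   [G → q G q]
qqqqqGqqqqqW => qqqqqqqqqqqW   [G → q]
qqqqqqqqqqqW => qqqqqqqqqqqh   [W → h]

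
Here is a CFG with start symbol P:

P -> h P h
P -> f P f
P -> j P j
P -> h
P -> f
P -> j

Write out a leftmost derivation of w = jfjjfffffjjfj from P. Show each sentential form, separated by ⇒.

P ⇒ jPj   [P -> j P j]
jPj ⇒ jfPfj   [P -> f P f]
jfPfj ⇒ jfjPjfj   [P -> j P j]
jfjPjfj ⇒ jfjjPjjfj   [P -> j P j]
jfjjPjjfj ⇒ jfjjfPfjjfj   [P -> f P f]
jfjjfPfjjfj ⇒ jfjjffPffjjfj   [P -> f P f]
jfjjffPffjjfj ⇒ jfjjfffffjjfj   [P -> f]

P⇒jPj⇒jfPfj⇒jfjPjfj⇒jfjjPjjfj⇒jfjjfPfjjfj⇒jfjjffPffjjfj⇒jfjjfffffjjfj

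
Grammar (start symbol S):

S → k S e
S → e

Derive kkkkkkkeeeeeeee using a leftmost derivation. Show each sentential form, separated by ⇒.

S ⇒ kSe   [S → k S e]
kSe ⇒ kkSee   [S → k S e]
kkSee ⇒ kkkSeee   [S → k S e]
kkkSeee ⇒ kkkkSeeee   [S → k S e]
kkkkSeeee ⇒ kkkkkSeeeee   [S → k S e]
kkkkkSeeeee ⇒ kkkkkkSeeeeee   [S → k S e]
kkkkkkSeeeeee ⇒ kkkkkkkSeeeeeee   [S → k S e]
kkkkkkkSeeeeeee ⇒ kkkkkkkeeeeeeee   [S → e]

S⇒kSe⇒kkSee⇒kkkSeee⇒kkkkSeeee⇒kkkkkSeeeee⇒kkkkkkSeeeeee⇒kkkkkkkSeeeeeee⇒kkkkkkkeeeeeeee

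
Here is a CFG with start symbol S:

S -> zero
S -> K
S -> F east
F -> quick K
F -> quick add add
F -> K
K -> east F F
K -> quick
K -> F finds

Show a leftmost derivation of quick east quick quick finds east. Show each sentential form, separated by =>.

S => F east => quick K east => quick F finds east => quick K finds east => quick east F F finds east => quick east K F finds east => quick east quick F finds east => quick east quick K finds east => quick east quick quick finds east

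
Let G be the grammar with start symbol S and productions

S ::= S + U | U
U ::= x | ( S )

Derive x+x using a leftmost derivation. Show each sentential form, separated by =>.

S=>S+U=>U+U=>x+U=>x+x

S => S+U   [S ::= S + U]
S+U => U+U   [S ::= U]
U+U => x+U   [U ::= x]
x+U => x+x   [U ::= x]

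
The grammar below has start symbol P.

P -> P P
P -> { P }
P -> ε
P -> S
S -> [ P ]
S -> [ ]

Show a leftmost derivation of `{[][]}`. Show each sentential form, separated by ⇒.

P ⇒ {P} ⇒ {PP} ⇒ {SP} ⇒ {[]P} ⇒ {[]S} ⇒ {[][P]} ⇒ {[][]}

P ⇒ {P}   [P -> { P }]
{P} ⇒ {PP}   [P -> P P]
{PP} ⇒ {SP}   [P -> S]
{SP} ⇒ {[]P}   [S -> [ ]]
{[]P} ⇒ {[]S}   [P -> S]
{[]S} ⇒ {[][P]}   [S -> [ P ]]
{[][P]} ⇒ {[][]}   [P -> ε]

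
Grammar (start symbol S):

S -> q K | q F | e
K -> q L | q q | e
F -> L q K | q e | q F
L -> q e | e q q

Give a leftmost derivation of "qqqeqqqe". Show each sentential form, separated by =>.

S => qF => qqF => qqLqK => qqqeqK => qqqeqqL => qqqeqqqe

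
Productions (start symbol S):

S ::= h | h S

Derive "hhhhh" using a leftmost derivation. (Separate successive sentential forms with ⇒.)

S ⇒ hS ⇒ hhS ⇒ hhhS ⇒ hhhhS ⇒ hhhhh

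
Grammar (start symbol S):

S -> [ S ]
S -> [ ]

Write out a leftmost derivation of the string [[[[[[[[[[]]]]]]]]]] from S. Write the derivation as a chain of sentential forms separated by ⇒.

S ⇒ [S] ⇒ [[S]] ⇒ [[[S]]] ⇒ [[[[S]]]] ⇒ [[[[[S]]]]] ⇒ [[[[[[S]]]]]] ⇒ [[[[[[[S]]]]]]] ⇒ [[[[[[[[S]]]]]]]] ⇒ [[[[[[[[[S]]]]]]]]] ⇒ [[[[[[[[[[]]]]]]]]]]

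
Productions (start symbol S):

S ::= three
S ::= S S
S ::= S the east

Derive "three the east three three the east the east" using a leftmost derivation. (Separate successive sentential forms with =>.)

S => S the east => S S the east => S the east S the east => three the east S the east => three the east S the east the east => three the east S S the east the east => three the east three S the east the east => three the east three three the east the east

S => S the east   [S ::= S the east]
S the east => S S the east   [S ::= S S]
S S the east => S the east S the east   [S ::= S the east]
S the east S the east => three the east S the east   [S ::= three]
three the east S the east => three the east S the east the east   [S ::= S the east]
three the east S the east the east => three the east S S the east the east   [S ::= S S]
three the east S S the east the east => three the east three S the east the east   [S ::= three]
three the east three S the east the east => three the east three three the east the east   [S ::= three]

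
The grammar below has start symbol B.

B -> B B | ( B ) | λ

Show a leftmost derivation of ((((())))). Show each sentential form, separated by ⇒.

B ⇒ (B)   [B -> ( B )]
(B) ⇒ ((B))   [B -> ( B )]
((B)) ⇒ (((B)))   [B -> ( B )]
(((B))) ⇒ ((((B))))   [B -> ( B )]
((((B)))) ⇒ ((((BB))))   [B -> B B]
((((BB)))) ⇒ ((((BBB))))   [B -> B B]
((((BBB)))) ⇒ (((((B)BB))))   [B -> ( B )]
(((((B)BB)))) ⇒ ((((()BB))))   [B -> λ]
((((()BB)))) ⇒ ((((()B))))   [B -> λ]
((((()B)))) ⇒ ((((()))))   [B -> λ]

B ⇒ (B) ⇒ ((B)) ⇒ (((B))) ⇒ ((((B)))) ⇒ ((((BB)))) ⇒ ((((BBB)))) ⇒ (((((B)BB)))) ⇒ ((((()BB)))) ⇒ ((((()B)))) ⇒ ((((()))))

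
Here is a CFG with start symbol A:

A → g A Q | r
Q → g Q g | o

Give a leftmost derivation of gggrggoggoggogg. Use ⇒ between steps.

A ⇒ gAQ ⇒ ggAQQ ⇒ gggAQQQ ⇒ gggrQQQ ⇒ gggrgQgQQ ⇒ gggrggQggQQ ⇒ gggrggoggQQ ⇒ gggrggoggoQ ⇒ gggrggoggogQg ⇒ gggrggoggoggQgg ⇒ gggrggoggoggogg

A ⇒ gAQ   [A → g A Q]
gAQ ⇒ ggAQQ   [A → g A Q]
ggAQQ ⇒ gggAQQQ   [A → g A Q]
gggAQQQ ⇒ gggrQQQ   [A → r]
gggrQQQ ⇒ gggrgQgQQ   [Q → g Q g]
gggrgQgQQ ⇒ gggrggQggQQ   [Q → g Q g]
gggrggQggQQ ⇒ gggrggoggQQ   [Q → o]
gggrggoggQQ ⇒ gggrggoggoQ   [Q → o]
gggrggoggoQ ⇒ gggrggoggogQg   [Q → g Q g]
gggrggoggogQg ⇒ gggrggoggoggQgg   [Q → g Q g]
gggrggoggoggQgg ⇒ gggrggoggoggogg   [Q → o]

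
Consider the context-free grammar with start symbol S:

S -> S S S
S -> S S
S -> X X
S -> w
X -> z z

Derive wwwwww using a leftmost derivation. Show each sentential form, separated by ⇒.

S ⇒ SSS ⇒ SSSS ⇒ SSSSS ⇒ wSSSS ⇒ wSSSSS ⇒ wwSSSS ⇒ wwwSSS ⇒ wwwwSS ⇒ wwwwwS ⇒ wwwwww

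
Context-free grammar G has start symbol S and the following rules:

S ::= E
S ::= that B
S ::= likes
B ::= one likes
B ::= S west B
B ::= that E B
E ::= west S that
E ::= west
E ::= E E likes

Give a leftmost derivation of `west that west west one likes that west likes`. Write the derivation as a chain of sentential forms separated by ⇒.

S ⇒ E   [S ::= E]
E ⇒ E E likes   [E ::= E E likes]
E E likes ⇒ west S that E likes   [E ::= west S that]
west S that E likes ⇒ west that B that E likes   [S ::= that B]
west that B that E likes ⇒ west that S west B that E likes   [B ::= S west B]
west that S west B that E likes ⇒ west that E west B that E likes   [S ::= E]
west that E west B that E likes ⇒ west that west west B that E likes   [E ::= west]
west that west west B that E likes ⇒ west that west west one likes that E likes   [B ::= one likes]
west that west west one likes that E likes ⇒ west that west west one likes that west likes   [E ::= west]

S ⇒ E ⇒ E E likes ⇒ west S that E likes ⇒ west that B that E likes ⇒ west that S west B that E likes ⇒ west that E west B that E likes ⇒ west that west west B that E likes ⇒ west that west west one likes that E likes ⇒ west that west west one likes that west likes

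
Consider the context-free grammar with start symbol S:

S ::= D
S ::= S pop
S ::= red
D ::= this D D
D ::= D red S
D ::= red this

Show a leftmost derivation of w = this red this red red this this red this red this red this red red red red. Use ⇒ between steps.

S ⇒ D ⇒ D red S ⇒ this D D red S ⇒ this D red S D red S ⇒ this red this red S D red S ⇒ this red this red red D red S ⇒ this red this red red D red S red S ⇒ this red this red red this D D red S red S ⇒ this red this red red this this D D D red S red S ⇒ this red this red red this this red this D D red S red S ⇒ this red this red red this this red this red this D red S red S ⇒ this red this red red this this red this red this red this red S red S ⇒ this red this red red this this red this red this red this red red red S ⇒ this red this red red this this red this red this red this red red red red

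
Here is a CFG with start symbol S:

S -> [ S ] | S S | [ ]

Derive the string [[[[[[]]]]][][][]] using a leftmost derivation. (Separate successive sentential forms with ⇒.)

S ⇒ [S]   [S -> [ S ]]
[S] ⇒ [SS]   [S -> S S]
[SS] ⇒ [SSS]   [S -> S S]
[SSS] ⇒ [SSSS]   [S -> S S]
[SSSS] ⇒ [[S]SSS]   [S -> [ S ]]
[[S]SSS] ⇒ [[[S]]SSS]   [S -> [ S ]]
[[[S]]SSS] ⇒ [[[[S]]]SSS]   [S -> [ S ]]
[[[[S]]]SSS] ⇒ [[[[[S]]]]SSS]   [S -> [ S ]]
[[[[[S]]]]SSS] ⇒ [[[[[[]]]]]SSS]   [S -> [ ]]
[[[[[[]]]]]SSS] ⇒ [[[[[[]]]]][]SS]   [S -> [ ]]
[[[[[[]]]]][]SS] ⇒ [[[[[[]]]]][][]S]   [S -> [ ]]
[[[[[[]]]]][][]S] ⇒ [[[[[[]]]]][][][]]   [S -> [ ]]

S⇒[S]⇒[SS]⇒[SSS]⇒[SSSS]⇒[[S]SSS]⇒[[[S]]SSS]⇒[[[[S]]]SSS]⇒[[[[[S]]]]SSS]⇒[[[[[[]]]]]SSS]⇒[[[[[[]]]]][]SS]⇒[[[[[[]]]]][][]S]⇒[[[[[[]]]]][][][]]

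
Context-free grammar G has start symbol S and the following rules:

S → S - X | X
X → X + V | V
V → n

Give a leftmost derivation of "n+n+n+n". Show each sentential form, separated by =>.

S=>X=>X+V=>X+V+V=>X+V+V+V=>V+V+V+V=>n+V+V+V=>n+n+V+V=>n+n+n+V=>n+n+n+n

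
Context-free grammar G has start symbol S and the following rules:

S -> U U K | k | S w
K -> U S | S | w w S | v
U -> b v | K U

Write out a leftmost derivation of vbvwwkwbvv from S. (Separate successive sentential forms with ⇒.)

S ⇒ UUK   [S -> U U K]
UUK ⇒ KUUK   [U -> K U]
KUUK ⇒ vUUK   [K -> v]
vUUK ⇒ vbvUK   [U -> b v]
vbvUK ⇒ vbvKUK   [U -> K U]
vbvKUK ⇒ vbvwwSUK   [K -> w w S]
vbvwwSUK ⇒ vbvwwSwUK   [S -> S w]
vbvwwSwUK ⇒ vbvwwkwUK   [S -> k]
vbvwwkwUK ⇒ vbvwwkwbvK   [U -> b v]
vbvwwkwbvK ⇒ vbvwwkwbvv   [K -> v]

S ⇒ UUK ⇒ KUUK ⇒ vUUK ⇒ vbvUK ⇒ vbvKUK ⇒ vbvwwSUK ⇒ vbvwwSwUK ⇒ vbvwwkwUK ⇒ vbvwwkwbvK ⇒ vbvwwkwbvv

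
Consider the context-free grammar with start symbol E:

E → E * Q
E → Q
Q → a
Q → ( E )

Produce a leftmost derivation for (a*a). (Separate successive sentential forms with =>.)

E => Q   [E → Q]
Q => (E)   [Q → ( E )]
(E) => (E*Q)   [E → E * Q]
(E*Q) => (Q*Q)   [E → Q]
(Q*Q) => (a*Q)   [Q → a]
(a*Q) => (a*a)   [Q → a]

E=>Q=>(E)=>(E*Q)=>(Q*Q)=>(a*Q)=>(a*a)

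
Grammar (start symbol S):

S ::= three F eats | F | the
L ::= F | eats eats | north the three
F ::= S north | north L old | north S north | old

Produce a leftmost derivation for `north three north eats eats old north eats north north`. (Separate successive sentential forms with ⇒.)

S ⇒ F ⇒ north S north ⇒ north F north ⇒ north S north north ⇒ north three F eats north north ⇒ north three S north eats north north ⇒ north three F north eats north north ⇒ north three north L old north eats north north ⇒ north three north eats eats old north eats north north

S ⇒ F   [S ::= F]
F ⇒ north S north   [F ::= north S north]
north S north ⇒ north F north   [S ::= F]
north F north ⇒ north S north north   [F ::= S north]
north S north north ⇒ north three F eats north north   [S ::= three F eats]
north three F eats north north ⇒ north three S north eats north north   [F ::= S north]
north three S north eats north north ⇒ north three F north eats north north   [S ::= F]
north three F north eats north north ⇒ north three north L old north eats north north   [F ::= north L old]
north three north L old north eats north north ⇒ north three north eats eats old north eats north north   [L ::= eats eats]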